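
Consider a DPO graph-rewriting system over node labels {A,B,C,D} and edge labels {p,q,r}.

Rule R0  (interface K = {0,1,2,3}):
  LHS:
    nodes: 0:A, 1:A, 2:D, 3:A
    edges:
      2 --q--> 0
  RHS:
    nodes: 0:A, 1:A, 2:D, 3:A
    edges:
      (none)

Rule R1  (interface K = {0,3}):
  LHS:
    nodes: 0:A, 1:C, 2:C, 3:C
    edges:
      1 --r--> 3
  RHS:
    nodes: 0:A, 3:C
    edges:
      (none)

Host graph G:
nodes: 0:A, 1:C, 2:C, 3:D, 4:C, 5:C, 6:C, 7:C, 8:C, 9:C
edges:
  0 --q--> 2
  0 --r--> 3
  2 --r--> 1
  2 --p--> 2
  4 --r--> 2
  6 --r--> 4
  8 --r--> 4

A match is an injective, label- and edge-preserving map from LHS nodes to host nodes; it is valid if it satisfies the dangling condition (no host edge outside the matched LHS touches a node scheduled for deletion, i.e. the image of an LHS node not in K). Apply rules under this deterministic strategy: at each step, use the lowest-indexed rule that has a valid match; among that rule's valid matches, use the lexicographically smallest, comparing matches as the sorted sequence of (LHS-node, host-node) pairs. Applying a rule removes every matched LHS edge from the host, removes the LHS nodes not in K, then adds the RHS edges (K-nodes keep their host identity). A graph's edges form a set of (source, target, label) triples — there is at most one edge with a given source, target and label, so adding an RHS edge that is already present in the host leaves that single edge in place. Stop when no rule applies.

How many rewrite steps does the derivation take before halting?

[0] host  ⇒  10 nodes, 7 edges  {0-q->2 0-r->3 2-r->1 2-p->2 4-r->2 6-r->4 8-r->4}
[1] R1 @ {0↦0, 1↦6, 2↦5, 3↦4}  ⇒  8 nodes, 6 edges  {0-q->2 0-r->3 2-r->1 2-p->2 4-r->2 8-r->4}
[2] R1 @ {0↦0, 1↦8, 2↦7, 3↦4}  ⇒  6 nodes, 5 edges  {0-q->2 0-r->3 2-r->1 2-p->2 4-r->2}
[3] R1 @ {0↦0, 1↦4, 2↦9, 3↦2}  ⇒  4 nodes, 4 edges  {0-q->2 0-r->3 2-r->1 2-p->2}
normal form: no rule applies after step 3

Answer: 3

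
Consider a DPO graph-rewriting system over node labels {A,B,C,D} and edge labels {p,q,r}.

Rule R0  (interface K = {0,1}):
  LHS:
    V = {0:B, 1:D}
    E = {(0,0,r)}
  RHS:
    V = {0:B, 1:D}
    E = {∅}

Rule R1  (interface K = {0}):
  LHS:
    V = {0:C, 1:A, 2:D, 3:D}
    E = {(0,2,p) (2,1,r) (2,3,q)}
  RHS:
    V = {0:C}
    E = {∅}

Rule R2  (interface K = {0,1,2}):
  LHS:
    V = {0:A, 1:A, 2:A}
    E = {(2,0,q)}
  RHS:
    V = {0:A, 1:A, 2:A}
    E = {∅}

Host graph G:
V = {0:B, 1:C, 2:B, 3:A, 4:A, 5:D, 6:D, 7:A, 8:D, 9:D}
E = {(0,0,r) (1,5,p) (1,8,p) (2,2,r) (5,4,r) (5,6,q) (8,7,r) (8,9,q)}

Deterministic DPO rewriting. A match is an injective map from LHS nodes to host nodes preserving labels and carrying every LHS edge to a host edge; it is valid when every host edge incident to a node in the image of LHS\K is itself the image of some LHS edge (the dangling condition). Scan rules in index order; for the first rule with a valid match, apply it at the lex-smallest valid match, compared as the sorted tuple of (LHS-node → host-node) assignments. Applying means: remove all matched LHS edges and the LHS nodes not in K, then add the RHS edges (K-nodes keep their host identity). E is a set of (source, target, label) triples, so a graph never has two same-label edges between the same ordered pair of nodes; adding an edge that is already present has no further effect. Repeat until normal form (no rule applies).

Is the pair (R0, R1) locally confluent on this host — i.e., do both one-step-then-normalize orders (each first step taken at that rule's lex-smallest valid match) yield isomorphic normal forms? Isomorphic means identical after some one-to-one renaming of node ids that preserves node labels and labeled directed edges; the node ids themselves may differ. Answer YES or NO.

branch R0-first: apply at {0↦0, 1↦5} → |E|=7, then 3 more step(s) → NF |V|=4 |E|=0 V={0:B, 1:C, 2:B, 3:A} E=∅
branch R1-first: apply at {0↦1, 1↦4, 2↦5, 3↦6} → |E|=5, then 3 more step(s) → NF |V|=4 |E|=0 V={0:B, 1:C, 2:B, 3:A} E=∅
graphs isomorphic (equal up to label-preserving node renaming)

Answer: YES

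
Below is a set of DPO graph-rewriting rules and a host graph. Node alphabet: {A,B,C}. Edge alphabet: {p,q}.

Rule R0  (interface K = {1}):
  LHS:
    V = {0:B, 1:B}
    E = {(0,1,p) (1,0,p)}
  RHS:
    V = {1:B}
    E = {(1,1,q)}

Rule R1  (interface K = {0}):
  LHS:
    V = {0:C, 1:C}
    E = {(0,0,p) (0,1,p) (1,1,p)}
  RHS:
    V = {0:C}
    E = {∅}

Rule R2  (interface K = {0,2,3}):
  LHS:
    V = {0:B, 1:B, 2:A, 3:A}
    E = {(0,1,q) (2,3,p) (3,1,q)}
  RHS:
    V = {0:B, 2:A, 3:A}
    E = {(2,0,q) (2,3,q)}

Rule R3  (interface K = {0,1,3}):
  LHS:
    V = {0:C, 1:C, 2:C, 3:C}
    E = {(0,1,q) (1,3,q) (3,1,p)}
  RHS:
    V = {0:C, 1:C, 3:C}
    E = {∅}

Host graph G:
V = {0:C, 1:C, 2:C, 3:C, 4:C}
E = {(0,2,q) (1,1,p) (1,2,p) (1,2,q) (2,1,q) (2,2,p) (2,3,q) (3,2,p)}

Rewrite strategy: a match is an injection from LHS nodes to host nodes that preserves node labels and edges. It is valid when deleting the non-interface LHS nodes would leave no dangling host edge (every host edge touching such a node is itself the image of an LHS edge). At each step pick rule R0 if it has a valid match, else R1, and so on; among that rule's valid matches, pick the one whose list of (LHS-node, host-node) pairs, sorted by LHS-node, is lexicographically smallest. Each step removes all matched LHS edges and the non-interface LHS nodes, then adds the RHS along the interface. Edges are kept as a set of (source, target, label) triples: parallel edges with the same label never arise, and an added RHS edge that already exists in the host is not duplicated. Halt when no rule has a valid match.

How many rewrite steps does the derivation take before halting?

Answer: 2

Derivation:
initial: |V|=5 |E|=8  E = 0-q->2 1-p->1 1-p->2 1-q->2 2-q->1 2-p->2 2-q->3 3-p->2
step 1: apply R3 at {0↦0, 1↦2, 2↦4, 3↦1}  → |V|=4 |E|=5  E = 1-p->1 1-q->2 2-p->2 2-q->3 3-p->2
step 2: apply R3 at {0↦1, 1↦2, 2↦0, 3↦3}  → |V|=3 |E|=2  E = 1-p->1 2-p->2
final graph: no rule applies after step 2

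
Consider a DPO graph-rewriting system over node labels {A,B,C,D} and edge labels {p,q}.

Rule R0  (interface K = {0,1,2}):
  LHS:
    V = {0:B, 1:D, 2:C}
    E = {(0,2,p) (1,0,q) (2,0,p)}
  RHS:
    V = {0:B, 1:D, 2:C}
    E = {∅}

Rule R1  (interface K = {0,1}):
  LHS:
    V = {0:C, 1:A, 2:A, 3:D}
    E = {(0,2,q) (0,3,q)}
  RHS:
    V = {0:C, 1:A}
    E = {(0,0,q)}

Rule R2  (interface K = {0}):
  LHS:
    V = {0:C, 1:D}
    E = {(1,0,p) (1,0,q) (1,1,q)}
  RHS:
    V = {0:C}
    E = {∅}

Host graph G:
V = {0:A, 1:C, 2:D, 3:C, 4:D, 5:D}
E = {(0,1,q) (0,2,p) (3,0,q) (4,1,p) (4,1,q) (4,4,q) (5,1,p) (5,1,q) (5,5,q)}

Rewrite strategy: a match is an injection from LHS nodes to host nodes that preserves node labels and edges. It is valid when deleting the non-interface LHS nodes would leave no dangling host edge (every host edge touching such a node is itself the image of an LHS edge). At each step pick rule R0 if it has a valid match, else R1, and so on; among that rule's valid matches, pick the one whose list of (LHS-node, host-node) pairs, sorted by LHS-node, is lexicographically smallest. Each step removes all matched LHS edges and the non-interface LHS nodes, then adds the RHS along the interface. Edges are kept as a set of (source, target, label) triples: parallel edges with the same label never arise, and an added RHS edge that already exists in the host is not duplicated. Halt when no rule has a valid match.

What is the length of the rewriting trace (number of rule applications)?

initial: |V|=6 |E|=9  E = 0-q->1 0-p->2 3-q->0 4-p->1 4-q->1 4-q->4 5-p->1 5-q->1 5-q->5
step 1: apply R2 at {0↦1, 1↦4}  → |V|=5 |E|=6  E = 0-q->1 0-p->2 3-q->0 5-p->1 5-q->1 5-q->5
step 2: apply R2 at {0↦1, 1↦5}  → |V|=4 |E|=3  E = 0-q->1 0-p->2 3-q->0
halt: no rule applies after step 2

Answer: 2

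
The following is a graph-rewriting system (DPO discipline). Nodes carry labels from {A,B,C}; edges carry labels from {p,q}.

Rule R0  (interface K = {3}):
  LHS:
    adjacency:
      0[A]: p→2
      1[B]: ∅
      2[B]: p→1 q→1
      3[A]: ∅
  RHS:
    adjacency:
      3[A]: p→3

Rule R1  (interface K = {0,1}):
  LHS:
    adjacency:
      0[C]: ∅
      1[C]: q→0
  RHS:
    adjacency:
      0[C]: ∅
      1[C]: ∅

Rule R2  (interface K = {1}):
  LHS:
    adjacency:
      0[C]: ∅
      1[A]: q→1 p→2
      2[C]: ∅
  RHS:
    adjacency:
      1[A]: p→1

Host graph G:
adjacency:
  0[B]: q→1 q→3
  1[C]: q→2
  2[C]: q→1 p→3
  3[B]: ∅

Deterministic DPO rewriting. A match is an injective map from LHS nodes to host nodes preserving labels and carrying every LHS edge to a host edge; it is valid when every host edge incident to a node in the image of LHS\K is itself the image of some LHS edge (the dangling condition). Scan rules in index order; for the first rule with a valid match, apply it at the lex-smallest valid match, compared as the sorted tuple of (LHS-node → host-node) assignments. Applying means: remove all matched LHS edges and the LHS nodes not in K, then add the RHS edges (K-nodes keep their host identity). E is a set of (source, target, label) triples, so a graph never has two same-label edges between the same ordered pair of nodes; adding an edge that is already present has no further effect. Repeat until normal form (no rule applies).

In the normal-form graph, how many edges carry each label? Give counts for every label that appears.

Answer: p:1 q:2

Rewrite trace:
initial: |V|=4 |E|=5  E = 0-q->1 0-q->3 1-q->2 2-q->1 2-p->3
step 1: apply R1 at {0↦1, 1↦2}  → |V|=4 |E|=4  E = 0-q->1 0-q->3 1-q->2 2-p->3
step 2: apply R1 at {0↦2, 1↦1}  → |V|=4 |E|=3  E = 0-q->1 0-q->3 2-p->3
final graph: no rule applies after step 2
NF edges: [(0, 1, 'q'), (0, 3, 'q'), (2, 3, 'p')]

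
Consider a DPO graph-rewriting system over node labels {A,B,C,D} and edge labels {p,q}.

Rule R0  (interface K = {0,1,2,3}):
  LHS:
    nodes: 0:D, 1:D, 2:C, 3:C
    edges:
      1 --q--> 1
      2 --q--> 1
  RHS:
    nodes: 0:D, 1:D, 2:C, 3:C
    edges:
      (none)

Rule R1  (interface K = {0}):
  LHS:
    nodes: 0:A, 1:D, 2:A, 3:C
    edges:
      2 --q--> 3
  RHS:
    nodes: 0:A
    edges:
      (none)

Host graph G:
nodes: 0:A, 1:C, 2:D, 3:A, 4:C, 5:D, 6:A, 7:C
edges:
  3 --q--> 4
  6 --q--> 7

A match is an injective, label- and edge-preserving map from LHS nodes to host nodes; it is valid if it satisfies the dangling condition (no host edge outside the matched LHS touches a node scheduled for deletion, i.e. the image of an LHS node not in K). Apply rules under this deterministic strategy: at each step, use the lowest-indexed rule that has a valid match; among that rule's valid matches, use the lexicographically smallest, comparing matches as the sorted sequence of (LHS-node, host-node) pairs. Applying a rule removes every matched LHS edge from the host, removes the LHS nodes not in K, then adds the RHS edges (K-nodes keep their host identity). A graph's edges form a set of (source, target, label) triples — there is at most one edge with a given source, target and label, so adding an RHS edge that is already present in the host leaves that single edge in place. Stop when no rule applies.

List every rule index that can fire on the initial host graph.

R0: no valid match — LHS pattern not found
R1: 8 valid matches — {0↦0, 1↦2, 2↦3, 3↦4}, {0↦0, 1↦2, 2↦6, 3↦7}, {0↦0, 1↦5, 2↦3, 3↦4} (+5 more)

Answer: [R1]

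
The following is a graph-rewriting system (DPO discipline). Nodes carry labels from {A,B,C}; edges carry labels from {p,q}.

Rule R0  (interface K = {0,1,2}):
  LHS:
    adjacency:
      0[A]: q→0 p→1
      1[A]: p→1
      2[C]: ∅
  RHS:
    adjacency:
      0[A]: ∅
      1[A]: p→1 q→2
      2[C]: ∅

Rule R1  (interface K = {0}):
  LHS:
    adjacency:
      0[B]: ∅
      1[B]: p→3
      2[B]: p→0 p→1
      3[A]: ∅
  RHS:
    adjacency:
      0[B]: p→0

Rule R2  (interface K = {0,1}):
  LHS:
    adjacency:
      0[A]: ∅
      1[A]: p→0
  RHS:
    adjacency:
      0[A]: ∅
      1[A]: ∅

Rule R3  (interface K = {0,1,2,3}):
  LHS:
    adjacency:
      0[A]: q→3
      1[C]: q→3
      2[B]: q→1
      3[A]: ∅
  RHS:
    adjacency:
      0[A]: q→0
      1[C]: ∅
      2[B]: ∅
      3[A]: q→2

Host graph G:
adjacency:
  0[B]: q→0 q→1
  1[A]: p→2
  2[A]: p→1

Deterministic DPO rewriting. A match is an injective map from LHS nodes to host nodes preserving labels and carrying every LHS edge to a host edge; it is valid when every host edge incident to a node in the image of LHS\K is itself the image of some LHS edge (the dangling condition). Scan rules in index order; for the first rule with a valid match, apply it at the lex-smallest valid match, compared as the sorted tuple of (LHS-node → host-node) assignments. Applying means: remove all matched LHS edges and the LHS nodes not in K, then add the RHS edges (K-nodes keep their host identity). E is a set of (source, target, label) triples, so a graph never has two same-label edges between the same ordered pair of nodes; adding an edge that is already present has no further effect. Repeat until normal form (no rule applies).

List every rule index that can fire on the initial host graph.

Answer: [R2]

Steps:
R0: no valid match — LHS pattern not found
R1: no valid match — LHS pattern not found
R2: 2 valid matches — {0↦1, 1↦2}, {0↦2, 1↦1}
R3: no valid match — LHS pattern not found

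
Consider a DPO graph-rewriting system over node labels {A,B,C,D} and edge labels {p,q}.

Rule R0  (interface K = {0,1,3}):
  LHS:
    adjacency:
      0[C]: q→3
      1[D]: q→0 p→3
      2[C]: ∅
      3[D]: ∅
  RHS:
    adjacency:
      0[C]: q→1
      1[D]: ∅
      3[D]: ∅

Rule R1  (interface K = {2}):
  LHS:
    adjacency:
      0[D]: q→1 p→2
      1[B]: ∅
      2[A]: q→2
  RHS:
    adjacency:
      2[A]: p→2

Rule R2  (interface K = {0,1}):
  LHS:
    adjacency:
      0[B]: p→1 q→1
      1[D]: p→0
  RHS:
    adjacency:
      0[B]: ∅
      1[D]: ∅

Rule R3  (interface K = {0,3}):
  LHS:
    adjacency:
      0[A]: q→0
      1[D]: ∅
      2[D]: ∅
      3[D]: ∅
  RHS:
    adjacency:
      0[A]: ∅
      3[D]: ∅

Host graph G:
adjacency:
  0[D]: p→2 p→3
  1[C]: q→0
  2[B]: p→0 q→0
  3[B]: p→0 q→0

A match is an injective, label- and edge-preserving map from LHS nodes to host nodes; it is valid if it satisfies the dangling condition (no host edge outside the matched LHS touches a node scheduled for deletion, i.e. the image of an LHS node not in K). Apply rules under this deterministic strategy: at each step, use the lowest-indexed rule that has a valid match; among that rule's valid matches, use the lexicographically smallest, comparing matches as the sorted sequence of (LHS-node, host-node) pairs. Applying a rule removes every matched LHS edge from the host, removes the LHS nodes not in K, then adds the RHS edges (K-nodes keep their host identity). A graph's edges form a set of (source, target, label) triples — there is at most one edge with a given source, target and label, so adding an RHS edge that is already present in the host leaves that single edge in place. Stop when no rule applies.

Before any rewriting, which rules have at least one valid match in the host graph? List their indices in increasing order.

Answer: [R2]

Rewrite trace:
R0: no valid match — LHS pattern not found
R1: no valid match — LHS pattern not found
R2: 2 valid matches — {0↦2, 1↦0}, {0↦3, 1↦0}
R3: no valid match — LHS pattern not found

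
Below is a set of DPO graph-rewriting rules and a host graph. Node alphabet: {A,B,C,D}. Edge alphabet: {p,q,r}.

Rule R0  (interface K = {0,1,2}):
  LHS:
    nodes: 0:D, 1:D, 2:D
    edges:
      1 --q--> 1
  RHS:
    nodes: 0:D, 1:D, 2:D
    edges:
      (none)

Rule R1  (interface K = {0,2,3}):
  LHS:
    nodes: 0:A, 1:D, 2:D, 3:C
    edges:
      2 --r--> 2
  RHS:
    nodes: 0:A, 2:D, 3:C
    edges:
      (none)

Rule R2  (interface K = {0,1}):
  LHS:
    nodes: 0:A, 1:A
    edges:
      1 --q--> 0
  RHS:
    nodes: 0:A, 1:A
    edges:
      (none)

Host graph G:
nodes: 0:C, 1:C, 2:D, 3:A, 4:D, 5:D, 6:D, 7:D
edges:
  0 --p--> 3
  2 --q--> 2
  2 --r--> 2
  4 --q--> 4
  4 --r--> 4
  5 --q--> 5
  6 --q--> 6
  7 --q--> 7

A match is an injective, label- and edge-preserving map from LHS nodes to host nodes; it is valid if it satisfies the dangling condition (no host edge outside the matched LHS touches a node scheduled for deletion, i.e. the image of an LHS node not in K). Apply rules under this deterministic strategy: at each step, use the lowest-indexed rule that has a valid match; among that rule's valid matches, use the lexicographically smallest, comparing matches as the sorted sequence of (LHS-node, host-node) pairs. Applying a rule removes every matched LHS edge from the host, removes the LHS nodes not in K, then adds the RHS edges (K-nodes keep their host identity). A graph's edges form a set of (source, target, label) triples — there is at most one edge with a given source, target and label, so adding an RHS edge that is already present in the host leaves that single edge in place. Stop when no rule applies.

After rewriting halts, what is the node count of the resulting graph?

[0] host  ⇒  8 nodes, 8 edges  {0-p->3 2-q->2 2-r->2 4-q->4 4-r->4 5-q->5 6-q->6 7-q->7}
[1] R0 @ {0↦2, 1↦4, 2↦5}  ⇒  8 nodes, 7 edges  {0-p->3 2-q->2 2-r->2 4-r->4 5-q->5 6-q->6 7-q->7}
[2] R0 @ {0↦2, 1↦5, 2↦4}  ⇒  8 nodes, 6 edges  {0-p->3 2-q->2 2-r->2 4-r->4 6-q->6 7-q->7}
[3] R0 @ {0↦2, 1↦6, 2↦4}  ⇒  8 nodes, 5 edges  {0-p->3 2-q->2 2-r->2 4-r->4 7-q->7}
[4] R0 @ {0↦2, 1↦7, 2↦4}  ⇒  8 nodes, 4 edges  {0-p->3 2-q->2 2-r->2 4-r->4}
[5] R0 @ {0↦4, 1↦2, 2↦5}  ⇒  8 nodes, 3 edges  {0-p->3 2-r->2 4-r->4}
[6] R1 @ {0↦3, 1↦5, 2↦2, 3↦0}  ⇒  7 nodes, 2 edges  {0-p->3 4-r->4}
[7] R1 @ {0↦3, 1↦2, 2↦4, 3↦0}  ⇒  6 nodes, 1 edges  {0-p->3}
final graph: no rule applies after step 7
NF nodes: {0:C, 1:C, 3:A, 4:D, 6:D, 7:D}

Answer: 6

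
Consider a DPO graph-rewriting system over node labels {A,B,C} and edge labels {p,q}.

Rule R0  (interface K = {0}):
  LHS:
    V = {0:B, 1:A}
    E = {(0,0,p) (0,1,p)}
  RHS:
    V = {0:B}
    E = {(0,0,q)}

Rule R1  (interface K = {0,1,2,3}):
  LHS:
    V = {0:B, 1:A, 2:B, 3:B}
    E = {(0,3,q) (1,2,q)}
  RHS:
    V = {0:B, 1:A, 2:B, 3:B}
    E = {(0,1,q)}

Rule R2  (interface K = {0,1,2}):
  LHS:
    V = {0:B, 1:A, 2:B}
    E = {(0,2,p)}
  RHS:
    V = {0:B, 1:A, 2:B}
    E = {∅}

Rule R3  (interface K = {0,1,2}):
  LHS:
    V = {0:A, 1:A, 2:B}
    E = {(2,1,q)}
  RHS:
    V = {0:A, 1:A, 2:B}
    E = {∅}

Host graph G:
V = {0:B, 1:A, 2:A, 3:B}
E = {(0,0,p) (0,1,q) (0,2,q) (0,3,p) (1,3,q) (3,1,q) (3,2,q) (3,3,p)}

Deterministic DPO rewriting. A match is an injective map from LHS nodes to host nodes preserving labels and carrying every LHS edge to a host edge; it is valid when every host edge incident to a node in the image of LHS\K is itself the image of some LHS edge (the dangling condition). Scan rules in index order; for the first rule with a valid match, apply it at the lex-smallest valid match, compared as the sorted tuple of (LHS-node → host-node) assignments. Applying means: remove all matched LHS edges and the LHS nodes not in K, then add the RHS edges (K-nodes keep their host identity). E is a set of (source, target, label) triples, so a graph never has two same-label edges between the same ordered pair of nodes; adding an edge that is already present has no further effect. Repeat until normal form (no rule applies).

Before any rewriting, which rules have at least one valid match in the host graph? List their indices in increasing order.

Answer: [R2,R3]

Rewrite trace:
R0: no valid match — LHS pattern not found
R1: no valid match — LHS pattern not found
R2: 2 valid matches — {0↦0, 1↦1, 2↦3}, {0↦0, 1↦2, 2↦3}
R3: 4 valid matches — {0↦1, 1↦2, 2↦0}, {0↦1, 1↦2, 2↦3}, {0↦2, 1↦1, 2↦0} (+1 more)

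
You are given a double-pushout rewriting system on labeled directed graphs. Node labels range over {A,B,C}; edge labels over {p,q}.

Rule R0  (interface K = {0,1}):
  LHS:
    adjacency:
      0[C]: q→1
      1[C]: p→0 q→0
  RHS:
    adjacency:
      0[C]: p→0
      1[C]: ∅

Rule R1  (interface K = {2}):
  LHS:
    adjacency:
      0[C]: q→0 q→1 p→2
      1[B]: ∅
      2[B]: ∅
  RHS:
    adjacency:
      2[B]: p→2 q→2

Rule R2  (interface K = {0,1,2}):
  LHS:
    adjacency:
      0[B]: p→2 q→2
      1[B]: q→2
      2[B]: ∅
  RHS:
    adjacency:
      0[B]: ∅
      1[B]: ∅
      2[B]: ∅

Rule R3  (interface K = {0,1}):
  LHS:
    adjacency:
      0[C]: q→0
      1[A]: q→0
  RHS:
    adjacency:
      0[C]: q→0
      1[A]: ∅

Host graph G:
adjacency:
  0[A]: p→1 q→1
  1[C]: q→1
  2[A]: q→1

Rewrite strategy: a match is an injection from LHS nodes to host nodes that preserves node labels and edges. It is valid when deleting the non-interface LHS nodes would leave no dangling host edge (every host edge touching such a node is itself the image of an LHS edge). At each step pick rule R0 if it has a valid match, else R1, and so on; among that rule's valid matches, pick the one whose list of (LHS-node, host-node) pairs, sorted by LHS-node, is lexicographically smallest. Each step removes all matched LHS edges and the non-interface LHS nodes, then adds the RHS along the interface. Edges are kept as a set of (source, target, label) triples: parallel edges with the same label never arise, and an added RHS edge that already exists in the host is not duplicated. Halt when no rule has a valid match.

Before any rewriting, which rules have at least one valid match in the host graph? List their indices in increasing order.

R0: no valid match — LHS pattern not found
R1: no valid match — LHS pattern not found
R2: no valid match — LHS pattern not found
R3: 2 valid matches — {0↦1, 1↦0}, {0↦1, 1↦2}

Answer: [R3]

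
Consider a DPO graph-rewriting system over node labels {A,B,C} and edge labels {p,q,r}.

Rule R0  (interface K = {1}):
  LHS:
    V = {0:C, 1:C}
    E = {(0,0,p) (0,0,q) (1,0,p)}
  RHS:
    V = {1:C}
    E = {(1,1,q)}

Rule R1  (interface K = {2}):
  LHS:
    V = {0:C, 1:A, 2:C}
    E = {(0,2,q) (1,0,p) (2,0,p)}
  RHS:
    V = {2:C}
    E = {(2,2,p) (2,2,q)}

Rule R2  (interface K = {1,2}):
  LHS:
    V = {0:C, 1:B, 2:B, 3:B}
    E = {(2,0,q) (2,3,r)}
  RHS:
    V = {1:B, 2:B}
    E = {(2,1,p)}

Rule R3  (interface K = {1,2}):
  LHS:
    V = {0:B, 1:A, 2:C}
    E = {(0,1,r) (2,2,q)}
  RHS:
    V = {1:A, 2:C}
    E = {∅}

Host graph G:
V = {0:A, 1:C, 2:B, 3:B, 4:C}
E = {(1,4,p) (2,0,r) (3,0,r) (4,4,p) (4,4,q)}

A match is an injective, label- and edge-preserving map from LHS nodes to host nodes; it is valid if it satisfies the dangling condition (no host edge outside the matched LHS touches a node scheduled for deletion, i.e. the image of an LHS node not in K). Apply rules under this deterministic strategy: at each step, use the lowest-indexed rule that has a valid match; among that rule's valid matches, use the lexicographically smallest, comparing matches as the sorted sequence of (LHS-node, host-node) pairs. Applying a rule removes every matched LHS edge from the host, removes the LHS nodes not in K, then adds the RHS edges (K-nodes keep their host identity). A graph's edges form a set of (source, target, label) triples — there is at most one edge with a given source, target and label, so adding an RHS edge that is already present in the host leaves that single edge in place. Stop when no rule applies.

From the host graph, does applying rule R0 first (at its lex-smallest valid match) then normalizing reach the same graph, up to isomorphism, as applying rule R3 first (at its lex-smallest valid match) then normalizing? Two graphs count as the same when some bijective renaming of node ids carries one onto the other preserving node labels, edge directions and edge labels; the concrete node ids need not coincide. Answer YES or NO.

Answer: NO

Derivation:
branch R0-first: apply at {0↦4, 1↦1} → |E|=3, then 1 more step(s) → NF |V|=3 |E|=1 V={0:A, 1:C, 3:B} E=3-r->0
branch R3-first: apply at {0↦2, 1↦0, 2↦4} → |E|=3, then 0 more step(s) → NF |V|=4 |E|=3 V={0:A, 1:C, 3:B, 4:C} E=1-p->4 3-r->0 4-p->4
graphs not isomorphic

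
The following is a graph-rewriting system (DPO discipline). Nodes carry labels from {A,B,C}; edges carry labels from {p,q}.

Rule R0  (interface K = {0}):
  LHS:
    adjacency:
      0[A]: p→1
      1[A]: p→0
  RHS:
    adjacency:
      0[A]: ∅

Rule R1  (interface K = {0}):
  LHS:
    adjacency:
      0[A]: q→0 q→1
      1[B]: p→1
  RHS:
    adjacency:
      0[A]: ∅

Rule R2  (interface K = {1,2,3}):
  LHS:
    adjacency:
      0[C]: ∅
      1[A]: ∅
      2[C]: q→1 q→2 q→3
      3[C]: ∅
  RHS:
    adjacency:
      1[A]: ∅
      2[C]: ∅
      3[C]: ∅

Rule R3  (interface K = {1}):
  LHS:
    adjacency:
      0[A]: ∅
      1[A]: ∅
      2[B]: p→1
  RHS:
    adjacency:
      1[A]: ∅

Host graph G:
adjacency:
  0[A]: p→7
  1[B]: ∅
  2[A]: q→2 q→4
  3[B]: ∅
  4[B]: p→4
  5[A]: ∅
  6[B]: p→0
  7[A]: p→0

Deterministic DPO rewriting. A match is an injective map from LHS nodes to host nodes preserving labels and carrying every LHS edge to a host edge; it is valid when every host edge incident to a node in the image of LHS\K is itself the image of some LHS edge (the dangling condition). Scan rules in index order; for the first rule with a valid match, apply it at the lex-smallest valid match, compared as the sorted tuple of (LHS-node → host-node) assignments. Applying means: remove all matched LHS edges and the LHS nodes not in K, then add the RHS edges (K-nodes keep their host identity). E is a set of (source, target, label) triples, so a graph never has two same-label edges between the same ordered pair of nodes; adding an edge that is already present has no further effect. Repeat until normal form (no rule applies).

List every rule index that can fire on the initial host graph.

Answer: [R0,R1,R3]

Rewrite trace:
R0: 1 valid match — {0↦0, 1↦7}
R1: 1 valid match — {0↦2, 1↦4}
R2: no valid match — LHS pattern not found
R3: 1 valid match — {0↦5, 1↦0, 2↦6}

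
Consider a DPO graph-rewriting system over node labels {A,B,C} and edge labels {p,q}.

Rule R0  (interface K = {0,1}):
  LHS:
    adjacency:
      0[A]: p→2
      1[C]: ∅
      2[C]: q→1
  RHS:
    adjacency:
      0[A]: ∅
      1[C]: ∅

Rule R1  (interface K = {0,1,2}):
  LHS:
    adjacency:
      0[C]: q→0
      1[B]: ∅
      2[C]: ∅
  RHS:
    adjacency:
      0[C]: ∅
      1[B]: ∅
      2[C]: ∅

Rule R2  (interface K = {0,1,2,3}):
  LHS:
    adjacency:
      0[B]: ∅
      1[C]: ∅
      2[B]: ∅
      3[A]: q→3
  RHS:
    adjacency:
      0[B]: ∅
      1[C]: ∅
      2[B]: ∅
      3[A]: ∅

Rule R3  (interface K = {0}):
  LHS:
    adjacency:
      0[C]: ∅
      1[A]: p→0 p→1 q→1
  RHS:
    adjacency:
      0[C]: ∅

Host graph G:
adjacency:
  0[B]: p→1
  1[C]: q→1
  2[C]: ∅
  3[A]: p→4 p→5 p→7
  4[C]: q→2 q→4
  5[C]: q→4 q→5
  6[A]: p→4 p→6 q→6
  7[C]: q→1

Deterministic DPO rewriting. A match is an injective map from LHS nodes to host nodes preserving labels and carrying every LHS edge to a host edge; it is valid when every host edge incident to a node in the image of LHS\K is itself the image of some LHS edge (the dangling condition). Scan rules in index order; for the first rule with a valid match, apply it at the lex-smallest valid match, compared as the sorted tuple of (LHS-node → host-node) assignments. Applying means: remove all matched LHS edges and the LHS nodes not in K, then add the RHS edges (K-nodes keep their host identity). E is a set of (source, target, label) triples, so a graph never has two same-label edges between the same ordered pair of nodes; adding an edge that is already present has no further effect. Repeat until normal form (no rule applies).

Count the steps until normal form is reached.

[0] host  ⇒  8 nodes, 13 edges  {0-p->1 1-q->1 3-p->4 3-p->5 3-p->7 4-q->2 4-q->4 5-q->4 5-q->5 6-p->4 6-p->6 6-q->6 7-q->1}
[1] R0 @ {0↦3, 1↦1, 2↦7}  ⇒  7 nodes, 11 edges  {0-p->1 1-q->1 3-p->4 3-p->5 4-q->2 4-q->4 5-q->4 5-q->5 6-p->4 6-p->6 6-q->6}
[2] R1 @ {0↦1, 1↦0, 2↦2}  ⇒  7 nodes, 10 edges  {0-p->1 3-p->4 3-p->5 4-q->2 4-q->4 5-q->4 5-q->5 6-p->4 6-p->6 6-q->6}
[3] R1 @ {0↦4, 1↦0, 2↦1}  ⇒  7 nodes, 9 edges  {0-p->1 3-p->4 3-p->5 4-q->2 5-q->4 5-q->5 6-p->4 6-p->6 6-q->6}
[4] R1 @ {0↦5, 1↦0, 2↦1}  ⇒  7 nodes, 8 edges  {0-p->1 3-p->4 3-p->5 4-q->2 5-q->4 6-p->4 6-p->6 6-q->6}
[5] R0 @ {0↦3, 1↦4, 2↦5}  ⇒  6 nodes, 6 edges  {0-p->1 3-p->4 4-q->2 6-p->4 6-p->6 6-q->6}
[6] R3 @ {0↦4, 1↦6}  ⇒  5 nodes, 3 edges  {0-p->1 3-p->4 4-q->2}
[7] R0 @ {0↦3, 1↦2, 2↦4}  ⇒  4 nodes, 1 edges  {0-p->1}
halt: no rule applies after step 7

Answer: 7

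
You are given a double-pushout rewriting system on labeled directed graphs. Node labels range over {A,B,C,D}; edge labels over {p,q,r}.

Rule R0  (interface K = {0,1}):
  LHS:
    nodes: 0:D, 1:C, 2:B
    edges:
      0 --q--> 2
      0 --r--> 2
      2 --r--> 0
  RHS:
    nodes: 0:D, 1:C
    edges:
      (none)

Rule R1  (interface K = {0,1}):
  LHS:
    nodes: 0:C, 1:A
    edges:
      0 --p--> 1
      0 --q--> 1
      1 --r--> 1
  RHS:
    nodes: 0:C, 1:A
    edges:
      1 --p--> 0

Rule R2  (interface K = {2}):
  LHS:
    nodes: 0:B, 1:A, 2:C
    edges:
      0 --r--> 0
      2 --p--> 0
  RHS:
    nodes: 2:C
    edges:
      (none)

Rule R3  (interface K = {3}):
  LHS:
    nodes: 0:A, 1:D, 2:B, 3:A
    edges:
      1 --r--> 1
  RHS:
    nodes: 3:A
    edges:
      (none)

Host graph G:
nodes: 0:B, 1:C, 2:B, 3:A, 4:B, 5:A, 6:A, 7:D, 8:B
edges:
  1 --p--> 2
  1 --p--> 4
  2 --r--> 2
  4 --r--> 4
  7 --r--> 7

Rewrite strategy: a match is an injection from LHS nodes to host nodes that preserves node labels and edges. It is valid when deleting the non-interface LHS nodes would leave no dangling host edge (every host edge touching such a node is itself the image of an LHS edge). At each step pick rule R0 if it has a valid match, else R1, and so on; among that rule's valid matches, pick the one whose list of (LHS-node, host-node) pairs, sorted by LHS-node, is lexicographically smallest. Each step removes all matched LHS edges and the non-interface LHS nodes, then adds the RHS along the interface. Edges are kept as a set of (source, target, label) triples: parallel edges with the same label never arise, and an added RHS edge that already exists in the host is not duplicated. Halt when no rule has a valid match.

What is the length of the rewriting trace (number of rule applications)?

Answer: 2

Derivation:
initial: |V|=9 |E|=5  E = 1-p->2 1-p->4 2-r->2 4-r->4 7-r->7
step 1: apply R2 at {0↦2, 1↦3, 2↦1}  → |V|=7 |E|=3  E = 1-p->4 4-r->4 7-r->7
step 2: apply R2 at {0↦4, 1↦5, 2↦1}  → |V|=5 |E|=1  E = 7-r->7
final graph: no rule applies after step 2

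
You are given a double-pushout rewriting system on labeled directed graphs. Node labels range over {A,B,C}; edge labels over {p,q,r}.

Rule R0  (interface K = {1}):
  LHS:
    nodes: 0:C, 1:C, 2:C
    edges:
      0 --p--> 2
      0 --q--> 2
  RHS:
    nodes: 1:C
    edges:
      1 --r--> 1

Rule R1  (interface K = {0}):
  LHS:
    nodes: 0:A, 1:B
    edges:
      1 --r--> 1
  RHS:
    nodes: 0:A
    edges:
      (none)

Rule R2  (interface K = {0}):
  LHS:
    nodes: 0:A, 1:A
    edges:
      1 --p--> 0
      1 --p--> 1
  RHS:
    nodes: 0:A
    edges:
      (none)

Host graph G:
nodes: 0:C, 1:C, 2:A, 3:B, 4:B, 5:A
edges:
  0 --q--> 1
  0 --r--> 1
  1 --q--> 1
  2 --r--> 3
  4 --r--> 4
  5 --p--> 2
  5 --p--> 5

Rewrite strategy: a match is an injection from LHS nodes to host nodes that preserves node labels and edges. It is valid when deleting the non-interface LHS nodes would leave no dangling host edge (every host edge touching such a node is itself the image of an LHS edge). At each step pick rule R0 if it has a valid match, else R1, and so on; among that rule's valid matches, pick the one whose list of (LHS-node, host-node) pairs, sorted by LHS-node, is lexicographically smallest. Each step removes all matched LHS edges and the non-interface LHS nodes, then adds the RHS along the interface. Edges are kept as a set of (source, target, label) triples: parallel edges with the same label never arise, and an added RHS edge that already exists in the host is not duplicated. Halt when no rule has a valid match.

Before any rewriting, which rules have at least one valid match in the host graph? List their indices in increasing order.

Answer: [R1,R2]

Derivation:
R0: no valid match — LHS pattern not found
R1: 2 valid matches — {0↦2, 1↦4}, {0↦5, 1↦4}
R2: 1 valid match — {0↦2, 1↦5}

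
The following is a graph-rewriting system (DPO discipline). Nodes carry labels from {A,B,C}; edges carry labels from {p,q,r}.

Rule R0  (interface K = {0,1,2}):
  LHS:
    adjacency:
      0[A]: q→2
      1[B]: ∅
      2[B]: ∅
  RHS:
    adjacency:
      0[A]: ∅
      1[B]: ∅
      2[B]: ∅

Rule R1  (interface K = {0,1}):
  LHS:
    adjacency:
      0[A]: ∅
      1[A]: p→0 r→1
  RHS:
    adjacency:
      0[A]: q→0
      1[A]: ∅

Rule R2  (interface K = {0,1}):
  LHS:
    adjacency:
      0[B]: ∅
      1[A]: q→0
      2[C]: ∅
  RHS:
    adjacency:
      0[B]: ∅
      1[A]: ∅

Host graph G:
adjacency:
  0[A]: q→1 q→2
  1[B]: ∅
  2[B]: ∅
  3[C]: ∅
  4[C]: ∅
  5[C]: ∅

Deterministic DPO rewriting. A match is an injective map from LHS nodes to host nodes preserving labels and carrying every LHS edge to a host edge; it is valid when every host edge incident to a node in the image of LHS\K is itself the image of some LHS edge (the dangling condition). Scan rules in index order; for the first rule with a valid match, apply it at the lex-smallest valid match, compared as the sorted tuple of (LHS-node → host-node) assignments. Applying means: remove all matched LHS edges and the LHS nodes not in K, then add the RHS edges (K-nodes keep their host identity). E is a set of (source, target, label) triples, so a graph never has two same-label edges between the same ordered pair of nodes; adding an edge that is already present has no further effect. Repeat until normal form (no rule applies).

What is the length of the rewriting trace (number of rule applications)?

Answer: 2

Rewrite trace:
[0] host  ⇒  6 nodes, 2 edges  {0-q->1 0-q->2}
[1] R0 @ {0↦0, 1↦1, 2↦2}  ⇒  6 nodes, 1 edges  {0-q->1}
[2] R0 @ {0↦0, 1↦2, 2↦1}  ⇒  6 nodes, 0 edges  {∅}
normal form: no rule applies after step 2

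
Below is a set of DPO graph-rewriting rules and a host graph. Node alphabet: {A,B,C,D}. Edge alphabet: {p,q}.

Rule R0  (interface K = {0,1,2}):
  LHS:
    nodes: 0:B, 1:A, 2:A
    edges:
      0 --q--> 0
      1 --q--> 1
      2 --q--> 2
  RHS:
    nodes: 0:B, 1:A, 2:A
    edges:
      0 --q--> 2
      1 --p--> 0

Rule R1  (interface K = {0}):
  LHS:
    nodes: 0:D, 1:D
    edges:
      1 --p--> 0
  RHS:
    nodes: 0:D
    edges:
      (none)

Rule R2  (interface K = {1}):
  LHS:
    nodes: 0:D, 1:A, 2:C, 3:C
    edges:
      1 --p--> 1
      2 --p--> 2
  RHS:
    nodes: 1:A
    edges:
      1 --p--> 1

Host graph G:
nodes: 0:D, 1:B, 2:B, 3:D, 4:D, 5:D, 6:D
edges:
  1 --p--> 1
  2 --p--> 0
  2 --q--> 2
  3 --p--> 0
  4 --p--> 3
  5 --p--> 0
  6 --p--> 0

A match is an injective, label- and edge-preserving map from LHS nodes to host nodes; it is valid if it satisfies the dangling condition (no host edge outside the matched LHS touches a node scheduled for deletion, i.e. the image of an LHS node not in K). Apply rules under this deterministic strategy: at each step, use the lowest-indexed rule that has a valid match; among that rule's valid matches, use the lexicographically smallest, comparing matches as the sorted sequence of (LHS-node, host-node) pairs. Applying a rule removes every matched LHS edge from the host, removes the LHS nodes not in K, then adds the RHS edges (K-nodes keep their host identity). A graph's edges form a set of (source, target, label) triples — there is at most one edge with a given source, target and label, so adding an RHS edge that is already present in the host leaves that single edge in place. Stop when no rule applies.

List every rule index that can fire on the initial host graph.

Answer: [R1]

Derivation:
R0: no valid match — LHS pattern not found
R1: 3 valid matches — {0↦0, 1↦5}, {0↦0, 1↦6}, {0↦3, 1↦4}
R2: no valid match — LHS pattern not found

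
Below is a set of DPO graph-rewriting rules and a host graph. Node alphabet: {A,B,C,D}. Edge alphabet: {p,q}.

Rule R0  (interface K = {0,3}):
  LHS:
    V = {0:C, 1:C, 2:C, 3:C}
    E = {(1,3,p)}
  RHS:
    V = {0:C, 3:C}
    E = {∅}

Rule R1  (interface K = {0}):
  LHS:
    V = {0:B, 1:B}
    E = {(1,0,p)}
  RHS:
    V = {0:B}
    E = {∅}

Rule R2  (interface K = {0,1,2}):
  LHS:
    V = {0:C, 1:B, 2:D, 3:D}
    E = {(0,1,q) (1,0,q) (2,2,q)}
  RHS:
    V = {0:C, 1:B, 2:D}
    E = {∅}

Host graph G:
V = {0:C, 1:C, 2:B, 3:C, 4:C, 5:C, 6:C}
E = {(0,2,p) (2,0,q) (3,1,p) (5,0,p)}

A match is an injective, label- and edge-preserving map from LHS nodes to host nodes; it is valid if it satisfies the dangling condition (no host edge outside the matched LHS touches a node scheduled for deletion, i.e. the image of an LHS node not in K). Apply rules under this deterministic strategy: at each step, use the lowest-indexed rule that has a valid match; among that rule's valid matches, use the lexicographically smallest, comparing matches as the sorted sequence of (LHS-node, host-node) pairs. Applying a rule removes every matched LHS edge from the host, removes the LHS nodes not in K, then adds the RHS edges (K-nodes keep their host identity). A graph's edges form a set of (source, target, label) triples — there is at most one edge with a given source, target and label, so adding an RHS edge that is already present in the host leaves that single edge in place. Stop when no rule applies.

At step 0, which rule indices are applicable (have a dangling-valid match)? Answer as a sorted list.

R0: 12 valid matches — {0↦0, 1↦3, 2↦4, 3↦1}, {0↦0, 1↦3, 2↦6, 3↦1}, {0↦1, 1↦5, 2↦4, 3↦0} (+9 more)
R1: no valid match — LHS pattern not found
R2: no valid match — LHS pattern not found

Answer: [R0]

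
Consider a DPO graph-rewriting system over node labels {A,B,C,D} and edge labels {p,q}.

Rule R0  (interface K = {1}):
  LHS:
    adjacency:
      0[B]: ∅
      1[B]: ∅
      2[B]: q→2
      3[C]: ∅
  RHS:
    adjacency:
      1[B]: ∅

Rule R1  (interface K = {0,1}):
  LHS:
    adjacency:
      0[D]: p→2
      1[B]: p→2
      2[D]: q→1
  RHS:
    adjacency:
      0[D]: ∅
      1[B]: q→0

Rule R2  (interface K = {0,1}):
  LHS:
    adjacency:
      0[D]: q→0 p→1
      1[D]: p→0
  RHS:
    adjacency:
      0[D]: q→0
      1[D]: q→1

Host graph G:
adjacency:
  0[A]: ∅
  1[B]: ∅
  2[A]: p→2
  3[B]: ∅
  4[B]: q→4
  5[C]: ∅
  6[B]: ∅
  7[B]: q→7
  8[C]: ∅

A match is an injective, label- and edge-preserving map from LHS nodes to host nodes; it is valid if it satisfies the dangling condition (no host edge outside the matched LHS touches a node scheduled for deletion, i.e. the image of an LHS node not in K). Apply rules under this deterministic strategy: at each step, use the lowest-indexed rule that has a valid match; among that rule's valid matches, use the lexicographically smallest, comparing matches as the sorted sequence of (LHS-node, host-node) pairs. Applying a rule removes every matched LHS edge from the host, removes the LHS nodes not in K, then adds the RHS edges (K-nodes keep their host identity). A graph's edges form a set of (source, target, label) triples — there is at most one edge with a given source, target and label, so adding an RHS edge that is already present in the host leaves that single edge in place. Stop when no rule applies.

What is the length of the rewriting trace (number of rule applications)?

Answer: 2

Steps:
start.  V:9 E:3  edges: 2-p->2 4-q->4 7-q->7
1. fire R0 via {0↦1, 1↦3, 2↦4, 3↦5}  →  V:6 E:2  edges: 2-p->2 7-q->7
2. fire R0 via {0↦3, 1↦6, 2↦7, 3↦8}  →  V:3 E:1  edges: 2-p->2
halt: no rule applies after step 2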